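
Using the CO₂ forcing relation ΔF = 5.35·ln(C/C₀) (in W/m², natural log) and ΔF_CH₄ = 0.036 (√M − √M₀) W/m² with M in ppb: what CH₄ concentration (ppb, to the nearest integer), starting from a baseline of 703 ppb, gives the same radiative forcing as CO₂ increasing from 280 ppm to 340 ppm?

CO₂ forcing: 5.35 × ln(340/280) = 5.35 × 0.194156 = 1.03873 W/m².
Set 0.036(√M − √703) = 1.03873: √M = 1.03873/0.036 + √703 = 28.8536 + 26.5141 = 55.3677.
M = (55.3677)² = 3065.58 ppb.

M ≈ 3066 ppb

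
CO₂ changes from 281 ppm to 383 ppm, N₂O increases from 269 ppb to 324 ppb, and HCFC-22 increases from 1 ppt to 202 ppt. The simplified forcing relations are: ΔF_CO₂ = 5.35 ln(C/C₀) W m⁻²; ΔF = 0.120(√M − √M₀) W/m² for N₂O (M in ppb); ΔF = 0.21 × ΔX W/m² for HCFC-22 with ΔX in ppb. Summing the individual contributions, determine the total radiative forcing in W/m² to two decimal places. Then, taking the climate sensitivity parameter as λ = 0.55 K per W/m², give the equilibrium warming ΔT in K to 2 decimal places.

CO₂: 5.35 × ln(383/281) = 5.35 × ln(1.36299) = 5.35 × 0.30968 = 1.6568 W/m².
N₂O: 0.120 × (√324 − √269) = 0.120 × (18.0000 − 16.4012) = 0.120 × 1.5988 = 0.1919 W/m².
HCFC-22: Δ = 202 − 1 = 201 ppt = 0.201 ppb; ΔF = 0.21 × 0.201 = 0.0422 W/m².
Total ΔF = 1.6568 + 0.1919 + 0.0422 = 1.8909 W/m².
ΔT = λ ΔF = 0.55 × 1.89 = 1.0395 K.

ΔF = 1.89 W/m²; ΔT = 1.04 K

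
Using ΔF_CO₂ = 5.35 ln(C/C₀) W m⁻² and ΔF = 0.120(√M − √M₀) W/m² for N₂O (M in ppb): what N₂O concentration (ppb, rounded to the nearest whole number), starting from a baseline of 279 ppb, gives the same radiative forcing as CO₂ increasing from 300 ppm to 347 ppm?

M ≈ 538 ppb

CO₂ forcing: 5.35 × ln(347/300) = 5.35 × 0.145542 = 0.77865 W/m².
Set 0.120(√M − √279) = 0.77865: √M = 0.77865/0.120 + √279 = 6.4888 + 16.7033 = 23.1921.
M = (23.1921)² = 537.87 ppb.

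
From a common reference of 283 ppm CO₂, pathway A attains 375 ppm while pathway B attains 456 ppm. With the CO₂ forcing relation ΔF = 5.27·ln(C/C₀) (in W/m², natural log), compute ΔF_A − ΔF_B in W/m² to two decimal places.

ΔF_A − ΔF_B = -1.03 W/m²

ΔF_A = 5.27 ln(375/283) = 5.27 × 0.28148 = 1.4834 W/m².
ΔF_B = 5.27 ln(456/283) = 5.27 × 0.47705 = 2.5141 W/m².
Difference: 1.4834 − 2.5141 = -1.0307 W/m².
(Equivalently, ΔF_A − ΔF_B = 5.27 ln(375/456) = 5.27 × -0.19557 = -1.0307 W/m².)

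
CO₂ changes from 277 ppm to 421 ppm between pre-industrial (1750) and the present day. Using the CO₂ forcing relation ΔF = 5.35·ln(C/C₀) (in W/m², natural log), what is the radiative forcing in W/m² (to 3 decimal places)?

CO₂: 5.35 × ln(421/277) = 5.35 × ln(1.51986) = 5.35 × 0.41862 = 2.2396 W/m².

ΔF = 2.240 W/m²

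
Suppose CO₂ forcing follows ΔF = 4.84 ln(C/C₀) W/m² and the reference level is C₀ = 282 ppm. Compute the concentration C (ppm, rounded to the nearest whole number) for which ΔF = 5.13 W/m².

Set 4.84 ln(C/282) = 5.13, so ln(C/282) = 5.13/4.84 = 1.05992.
Then C/282 = e^1.05992 = 2.88614, giving C = 282 × 2.88614 = 813.89 ppm.

C ≈ 814 ppm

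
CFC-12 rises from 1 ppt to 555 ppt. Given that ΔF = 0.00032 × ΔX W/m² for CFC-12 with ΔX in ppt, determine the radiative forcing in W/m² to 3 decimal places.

ΔF = 0.177 W/m²

CFC-12: ΔF = 0.00032 × (555 − 1) = 0.00032 × 554 = 0.1773 W/m².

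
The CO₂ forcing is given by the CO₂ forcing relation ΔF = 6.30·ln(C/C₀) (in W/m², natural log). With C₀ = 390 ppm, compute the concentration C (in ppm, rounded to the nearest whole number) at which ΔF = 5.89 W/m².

C ≈ 993 ppm

Set 6.30 ln(C/390) = 5.89, so ln(C/390) = 5.89/6.30 = 0.93492.
Then C/390 = e^0.93492 = 2.54701, giving C = 390 × 2.54701 = 993.33 ppm.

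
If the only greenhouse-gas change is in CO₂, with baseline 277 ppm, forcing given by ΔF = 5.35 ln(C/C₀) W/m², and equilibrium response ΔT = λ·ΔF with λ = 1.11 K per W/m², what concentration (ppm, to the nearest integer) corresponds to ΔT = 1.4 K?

Required forcing: ΔF = ΔT/λ = 1.4/1.11 = 1.2613 W/m².
Then ln(C/277) = ΔF/5.35 = 1.2613/5.35 = 0.23576.
So C = 277 × e^0.23576 = 277 × 1.26587 = 350.65 ppm.

C ≈ 351 ppm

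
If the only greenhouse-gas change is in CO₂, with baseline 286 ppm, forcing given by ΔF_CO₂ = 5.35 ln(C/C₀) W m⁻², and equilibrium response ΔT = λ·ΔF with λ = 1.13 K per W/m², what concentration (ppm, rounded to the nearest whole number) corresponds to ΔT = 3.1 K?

Required forcing: ΔF = ΔT/λ = 3.1/1.13 = 2.7434 W/m².
Then ln(C/286) = ΔF/5.35 = 2.7434/5.35 = 0.51279.
So C = 286 × e^0.51279 = 286 × 1.66994 = 477.60 ppm.

C ≈ 478 ppm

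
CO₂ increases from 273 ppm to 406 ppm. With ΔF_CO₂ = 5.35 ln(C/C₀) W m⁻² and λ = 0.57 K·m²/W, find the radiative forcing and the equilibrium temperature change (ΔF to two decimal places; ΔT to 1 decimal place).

ΔF = 2.12 W/m²; ΔT = 1.2 K

CO₂: 5.35 × ln(406/273) = 5.35 × ln(1.48718) = 5.35 × 0.39688 = 2.1233 W/m².
ΔT = λ ΔF = 0.57 × 2.12 = 1.2084 K.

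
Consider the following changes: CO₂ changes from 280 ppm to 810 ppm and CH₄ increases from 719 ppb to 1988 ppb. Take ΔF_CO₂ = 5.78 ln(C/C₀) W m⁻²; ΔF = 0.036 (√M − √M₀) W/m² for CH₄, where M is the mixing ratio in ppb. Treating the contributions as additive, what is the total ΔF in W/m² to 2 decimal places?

CO₂: 5.78 × ln(810/280) = 5.78 × ln(2.89286) = 5.78 × 1.06225 = 6.1398 W/m².
CH₄: 0.036 × (√1988 − √719) = 0.036 × (44.5870 − 26.8142) = 0.036 × 17.7728 = 0.6398 W/m².
Total ΔF = 6.1398 + 0.6398 = 6.7796 W/m².

ΔF = 6.78 W/m²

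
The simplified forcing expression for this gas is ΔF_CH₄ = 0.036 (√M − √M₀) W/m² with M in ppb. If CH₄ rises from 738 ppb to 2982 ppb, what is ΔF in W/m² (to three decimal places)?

CH₄: 0.036 × (√2982 − √738) = 0.036 × (54.6077 − 27.1662) = 0.036 × 27.4415 = 0.9879 W/m².

ΔF = 0.988 W/m²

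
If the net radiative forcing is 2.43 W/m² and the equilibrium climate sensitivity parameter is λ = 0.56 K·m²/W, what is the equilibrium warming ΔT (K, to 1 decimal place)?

ΔT = λ ΔF = 0.56 × 2.43 = 1.3608 K.

ΔT = 1.4 K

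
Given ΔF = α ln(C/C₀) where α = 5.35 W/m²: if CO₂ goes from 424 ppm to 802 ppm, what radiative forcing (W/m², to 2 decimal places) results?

ΔF = 3.41 W/m²

CO₂ absorption bands are partially saturated, so forcing scales with the logarithm of the concentration ratio.
CO₂: 5.35 × ln(802/424) = 5.35 × ln(1.89151) = 5.35 × 0.63738 = 3.4100 W/m².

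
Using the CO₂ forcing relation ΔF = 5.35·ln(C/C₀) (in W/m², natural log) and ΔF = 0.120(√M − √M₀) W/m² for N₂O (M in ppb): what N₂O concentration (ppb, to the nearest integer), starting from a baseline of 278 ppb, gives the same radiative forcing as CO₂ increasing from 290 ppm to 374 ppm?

CO₂ forcing: 5.35 × ln(374/290) = 5.35 × 0.254375 = 1.36091 W/m².
Set 0.120(√M − √278) = 1.36091: √M = 1.36091/0.120 + √278 = 11.3409 + 16.6733 = 28.0142.
M = (28.0142)² = 784.80 ppb.

M ≈ 785 ppb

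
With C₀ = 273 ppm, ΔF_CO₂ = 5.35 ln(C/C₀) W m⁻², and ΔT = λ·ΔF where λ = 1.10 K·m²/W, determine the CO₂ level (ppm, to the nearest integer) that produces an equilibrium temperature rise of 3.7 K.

C ≈ 512 ppm

Required forcing: ΔF = ΔT/λ = 3.7/1.10 = 3.3636 W/m².
Then ln(C/273) = ΔF/5.35 = 3.3636/5.35 = 0.62871.
So C = 273 × e^0.62871 = 273 × 1.87519 = 511.93 ppm.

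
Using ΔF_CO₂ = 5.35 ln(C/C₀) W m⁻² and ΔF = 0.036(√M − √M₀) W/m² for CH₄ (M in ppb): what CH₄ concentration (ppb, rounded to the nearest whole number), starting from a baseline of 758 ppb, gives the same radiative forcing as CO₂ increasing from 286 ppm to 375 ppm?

CO₂ forcing: 5.35 × ln(375/286) = 5.35 × 0.270934 = 1.44950 W/m².
Set 0.036(√M − √758) = 1.44950: √M = 1.44950/0.036 + √758 = 40.2639 + 27.5318 = 67.7957.
M = (67.7957)² = 4596.26 ppb.

M ≈ 4596 ppb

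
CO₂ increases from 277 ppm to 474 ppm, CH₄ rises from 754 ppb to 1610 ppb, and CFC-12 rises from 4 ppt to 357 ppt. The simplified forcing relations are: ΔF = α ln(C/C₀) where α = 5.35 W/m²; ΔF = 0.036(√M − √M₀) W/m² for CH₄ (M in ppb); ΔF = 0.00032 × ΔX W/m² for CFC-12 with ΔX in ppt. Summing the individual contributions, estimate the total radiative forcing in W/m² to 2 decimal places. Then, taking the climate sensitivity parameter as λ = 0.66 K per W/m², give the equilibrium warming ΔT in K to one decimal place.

ΔF = 3.44 W/m²; ΔT = 2.3 K

CO₂: 5.35 × ln(474/277) = 5.35 × ln(1.71119) = 5.35 × 0.53719 = 2.8740 W/m².
CH₄: 0.036 × (√1610 − √754) = 0.036 × (40.1248 − 27.4591) = 0.036 × 12.6657 = 0.4560 W/m².
CFC-12: ΔF = 0.00032 × (357 − 4) = 0.00032 × 353 = 0.1130 W/m².
Total ΔF = 2.8740 + 0.4560 + 0.1130 = 3.4430 W/m².
ΔT = λ ΔF = 0.66 × 3.44 = 2.2704 K.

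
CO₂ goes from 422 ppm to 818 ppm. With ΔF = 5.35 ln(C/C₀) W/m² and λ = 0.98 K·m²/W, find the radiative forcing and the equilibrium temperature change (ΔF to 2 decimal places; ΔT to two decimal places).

ΔF = 3.54 W/m²; ΔT = 3.47 K

CO₂: 5.35 × ln(818/422) = 5.35 × ln(1.93839) = 5.35 × 0.66186 = 3.5410 W/m².
ΔT = λ ΔF = 0.98 × 3.54 = 3.4692 K.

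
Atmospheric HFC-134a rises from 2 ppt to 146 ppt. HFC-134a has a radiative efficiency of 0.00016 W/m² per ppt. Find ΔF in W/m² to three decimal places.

HFC-134a: ΔF = 0.00016 × (146 − 2) = 0.00016 × 144 = 0.0230 W/m².

ΔF = 0.023 W/m²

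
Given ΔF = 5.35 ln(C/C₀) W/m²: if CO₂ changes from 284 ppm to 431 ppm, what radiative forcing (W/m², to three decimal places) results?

CO₂ absorption bands are partially saturated, so forcing scales with the logarithm of the concentration ratio.
CO₂: 5.35 × ln(431/284) = 5.35 × ln(1.51761) = 5.35 × 0.41714 = 2.2317 W/m².

ΔF = 2.232 W/m²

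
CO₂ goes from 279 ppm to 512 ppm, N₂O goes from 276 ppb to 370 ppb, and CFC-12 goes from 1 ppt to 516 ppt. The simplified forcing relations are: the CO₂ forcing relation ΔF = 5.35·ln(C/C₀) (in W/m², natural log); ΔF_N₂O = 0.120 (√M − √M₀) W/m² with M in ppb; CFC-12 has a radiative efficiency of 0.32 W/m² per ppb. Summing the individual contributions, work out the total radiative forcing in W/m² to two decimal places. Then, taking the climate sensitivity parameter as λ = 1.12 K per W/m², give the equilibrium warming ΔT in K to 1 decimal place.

CO₂: 5.35 × ln(512/279) = 5.35 × ln(1.83513) = 5.35 × 0.60712 = 3.2481 W/m².
N₂O: 0.120 × (√370 − √276) = 0.120 × (19.2354 − 16.6132) = 0.120 × 2.6222 = 0.3147 W/m².
CFC-12: Δ = 516 − 1 = 515 ppt = 0.515 ppb; ΔF = 0.32 × 0.515 = 0.1648 W/m².
Total ΔF = 3.2481 + 0.3147 + 0.1648 = 3.7276 W/m².
ΔT = λ ΔF = 1.12 × 3.73 = 4.1776 K.

ΔF = 3.73 W/m²; ΔT = 4.2 K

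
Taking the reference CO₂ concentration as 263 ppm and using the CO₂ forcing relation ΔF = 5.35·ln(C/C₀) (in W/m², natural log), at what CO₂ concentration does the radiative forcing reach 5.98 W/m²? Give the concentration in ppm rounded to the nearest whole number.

Set 5.35 ln(C/263) = 5.98, so ln(C/263) = 5.98/5.35 = 1.11776.
Then C/263 = e^1.11776 = 3.05800, giving C = 263 × 3.05800 = 804.25 ppm.

C ≈ 804 ppm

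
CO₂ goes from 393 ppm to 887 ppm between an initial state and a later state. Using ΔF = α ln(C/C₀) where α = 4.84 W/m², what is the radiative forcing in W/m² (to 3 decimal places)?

ΔF = 3.940 W/m²

CO₂: 4.84 × ln(887/393) = 4.84 × ln(2.25700) = 4.84 × 0.81404 = 3.9400 W/m².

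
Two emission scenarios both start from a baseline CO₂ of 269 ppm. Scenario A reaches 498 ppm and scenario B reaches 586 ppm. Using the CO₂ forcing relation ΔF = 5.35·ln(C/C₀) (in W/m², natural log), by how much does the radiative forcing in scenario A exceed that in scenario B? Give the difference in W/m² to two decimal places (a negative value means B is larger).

ΔF_A − ΔF_B = -0.87 W/m²

ΔF_A = 5.35 ln(498/269) = 5.35 × 0.61589 = 3.2950 W/m².
ΔF_B = 5.35 ln(586/269) = 5.35 × 0.77861 = 4.1656 W/m².
Difference: 3.2950 − 4.1656 = -0.8706 W/m².
(Equivalently, ΔF_A − ΔF_B = 5.35 ln(498/586) = 5.35 × -0.16272 = -0.8706 W/m².)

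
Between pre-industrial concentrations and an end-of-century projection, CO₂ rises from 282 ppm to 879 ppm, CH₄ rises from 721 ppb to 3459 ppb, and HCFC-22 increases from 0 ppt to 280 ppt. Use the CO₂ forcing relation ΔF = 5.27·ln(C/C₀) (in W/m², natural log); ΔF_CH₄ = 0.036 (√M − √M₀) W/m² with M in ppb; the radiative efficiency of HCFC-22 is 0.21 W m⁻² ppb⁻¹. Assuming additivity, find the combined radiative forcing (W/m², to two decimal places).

ΔF = 7.20 W/m²

CO₂: 5.27 × ln(879/282) = 5.27 × ln(3.11702) = 5.27 × 1.13688 = 5.9914 W/m².
CH₄: 0.036 × (√3459 − √721) = 0.036 × (58.8133 − 26.8514) = 0.036 × 31.9619 = 1.1506 W/m².
HCFC-22: Δ = 280 − 0 = 280 ppt = 0.280 ppb; ΔF = 0.21 × 0.280 = 0.0588 W/m².
Total ΔF = 5.9914 + 1.1506 + 0.0588 = 7.2008 W/m².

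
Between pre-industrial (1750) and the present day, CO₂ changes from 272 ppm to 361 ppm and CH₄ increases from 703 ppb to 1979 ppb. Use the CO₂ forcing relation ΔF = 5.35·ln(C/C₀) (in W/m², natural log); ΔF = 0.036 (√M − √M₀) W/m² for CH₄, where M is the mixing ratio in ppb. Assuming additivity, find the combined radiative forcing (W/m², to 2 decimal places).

ΔF = 2.16 W/m²

CO₂: 5.35 × ln(361/272) = 5.35 × ln(1.32721) = 5.35 × 0.28308 = 1.5145 W/m².
CH₄: 0.036 × (√1979 − √703) = 0.036 × (44.4860 − 26.5141) = 0.036 × 17.9719 = 0.6470 W/m².
Total ΔF = 1.5145 + 0.6470 = 2.1615 W/m².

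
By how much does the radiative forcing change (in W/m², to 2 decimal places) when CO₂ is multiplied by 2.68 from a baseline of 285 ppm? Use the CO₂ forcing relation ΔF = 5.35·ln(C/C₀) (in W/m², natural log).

Because the forcing depends only on the ratio C/C₀, the initial concentration does not enter.
ΔF = 5.35 × ln(2.68) = 5.35 × 0.98582 = 5.2741 W/m².

ΔF = 5.27 W/m²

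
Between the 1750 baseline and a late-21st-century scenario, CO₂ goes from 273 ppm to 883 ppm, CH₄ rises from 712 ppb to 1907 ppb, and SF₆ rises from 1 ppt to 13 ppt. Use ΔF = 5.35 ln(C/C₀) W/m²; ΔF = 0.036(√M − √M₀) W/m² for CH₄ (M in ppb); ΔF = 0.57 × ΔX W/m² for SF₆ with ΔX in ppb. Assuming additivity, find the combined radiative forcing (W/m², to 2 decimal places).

CO₂: 5.35 × ln(883/273) = 5.35 × ln(3.23443) = 5.35 × 1.17385 = 6.2801 W/m².
CH₄: 0.036 × (√1907 − √712) = 0.036 × (43.6692 − 26.6833) = 0.036 × 16.9859 = 0.6115 W/m².
SF₆: Δ = 13 − 1 = 12 ppt = 0.012 ppb; ΔF = 0.57 × 0.012 = 0.0068 W/m².
Total ΔF = 6.2801 + 0.6115 + 0.0068 = 6.8984 W/m².

ΔF = 6.90 W/m²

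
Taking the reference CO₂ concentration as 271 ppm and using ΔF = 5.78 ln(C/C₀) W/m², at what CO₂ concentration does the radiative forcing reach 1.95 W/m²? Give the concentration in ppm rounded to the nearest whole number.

Set 5.78 ln(C/271) = 1.95, so ln(C/271) = 1.95/5.78 = 0.33737.
Then C/271 = e^0.33737 = 1.40126, giving C = 271 × 1.40126 = 379.74 ppm.

C ≈ 380 ppm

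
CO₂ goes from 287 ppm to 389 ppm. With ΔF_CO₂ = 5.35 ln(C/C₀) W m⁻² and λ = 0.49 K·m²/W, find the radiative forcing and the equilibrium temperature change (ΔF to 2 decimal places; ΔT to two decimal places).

ΔF = 1.63 W/m²; ΔT = 0.80 K

CO₂: 5.35 × ln(389/287) = 5.35 × ln(1.35540) = 5.35 × 0.30410 = 1.6269 W/m².
ΔT = λ ΔF = 0.49 × 1.63 = 0.7987 K.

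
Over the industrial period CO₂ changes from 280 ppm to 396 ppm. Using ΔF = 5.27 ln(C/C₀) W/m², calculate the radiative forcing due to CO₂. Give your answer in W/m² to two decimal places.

ΔF = 1.83 W/m²

CO₂: 5.27 × ln(396/280) = 5.27 × ln(1.41429) = 5.27 × 0.34663 = 1.8267 W/m².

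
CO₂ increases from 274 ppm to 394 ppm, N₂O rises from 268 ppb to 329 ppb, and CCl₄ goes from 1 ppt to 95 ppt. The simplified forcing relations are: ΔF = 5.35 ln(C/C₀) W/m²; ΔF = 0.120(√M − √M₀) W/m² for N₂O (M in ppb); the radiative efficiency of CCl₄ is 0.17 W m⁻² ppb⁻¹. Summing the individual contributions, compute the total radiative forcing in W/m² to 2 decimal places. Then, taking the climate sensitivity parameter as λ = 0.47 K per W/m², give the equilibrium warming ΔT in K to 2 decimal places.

ΔF = 2.17 W/m²; ΔT = 1.02 K

CO₂: 5.35 × ln(394/274) = 5.35 × ln(1.43796) = 5.35 × 0.36323 = 1.9433 W/m².
N₂O: 0.120 × (√329 − √268) = 0.120 × (18.1384 − 16.3707) = 0.120 × 1.7677 = 0.2121 W/m².
CCl₄: Δ = 95 − 1 = 94 ppt = 0.094 ppb; ΔF = 0.17 × 0.094 = 0.0160 W/m².
Total ΔF = 1.9433 + 0.2121 + 0.0160 = 2.1714 W/m².
ΔT = λ ΔF = 0.47 × 2.17 = 1.0199 K.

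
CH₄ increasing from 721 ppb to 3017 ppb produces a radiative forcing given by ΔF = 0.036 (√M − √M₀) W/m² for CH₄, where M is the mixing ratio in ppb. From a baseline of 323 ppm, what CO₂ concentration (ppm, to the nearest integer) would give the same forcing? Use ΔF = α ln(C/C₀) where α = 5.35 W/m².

C ≈ 390 ppm

CH₄ forcing: 0.036 × (√3017 − √721) = 0.036 × (54.9272 − 26.8514) = 0.036 × 28.0758 = 1.01073 W/m².
Set 5.35 ln(C/323) = 1.01073: ln(C/323) = 1.01073/5.35 = 0.18892, so C = 323 × e^0.18892 = 323 × 1.20794 = 390.16 ppm.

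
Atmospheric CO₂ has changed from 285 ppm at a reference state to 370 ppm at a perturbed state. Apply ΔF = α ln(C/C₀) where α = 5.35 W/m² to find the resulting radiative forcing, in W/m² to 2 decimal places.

CO₂: 5.35 × ln(370/285) = 5.35 × ln(1.29825) = 5.35 × 0.26102 = 1.3965 W/m².

ΔF = 1.40 W/m²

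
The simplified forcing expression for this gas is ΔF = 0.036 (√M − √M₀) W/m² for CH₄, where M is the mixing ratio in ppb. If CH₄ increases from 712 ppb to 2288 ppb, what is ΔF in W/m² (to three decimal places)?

ΔF = 0.761 W/m²

CH₄: 0.036 × (√2288 − √712) = 0.036 × (47.8330 − 26.6833) = 0.036 × 21.1497 = 0.7614 W/m².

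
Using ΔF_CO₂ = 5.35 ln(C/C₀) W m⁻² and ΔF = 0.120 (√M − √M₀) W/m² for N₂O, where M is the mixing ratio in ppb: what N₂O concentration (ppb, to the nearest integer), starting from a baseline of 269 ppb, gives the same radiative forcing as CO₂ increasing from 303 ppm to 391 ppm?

CO₂ forcing: 5.35 × ln(391/303) = 5.35 × 0.254975 = 1.36412 W/m².
Set 0.120(√M − √269) = 1.36412: √M = 1.36412/0.120 + √269 = 11.3677 + 16.4012 = 27.7689.
M = (27.7689)² = 771.11 ppb.

M ≈ 771 ppb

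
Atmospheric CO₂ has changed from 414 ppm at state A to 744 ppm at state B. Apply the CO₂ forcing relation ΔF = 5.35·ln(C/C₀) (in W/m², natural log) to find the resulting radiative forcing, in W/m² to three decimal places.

ΔF = 3.136 W/m²

CO₂ absorption bands are partially saturated, so forcing scales with the logarithm of the concentration ratio.
CO₂: 5.35 × ln(744/414) = 5.35 × ln(1.79710) = 5.35 × 0.58617 = 3.1360 W/m².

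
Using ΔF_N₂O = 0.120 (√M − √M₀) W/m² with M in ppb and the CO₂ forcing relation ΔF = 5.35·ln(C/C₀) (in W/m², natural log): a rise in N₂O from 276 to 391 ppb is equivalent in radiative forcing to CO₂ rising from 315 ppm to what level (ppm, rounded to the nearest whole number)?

C ≈ 338 ppm

N₂O forcing: 0.120 × (√391 − √276) = 0.120 × (19.7737 − 16.6132) = 0.120 × 3.1605 = 0.37926 W/m².
Set 5.35 ln(C/315) = 0.37926: ln(C/315) = 0.37926/5.35 = 0.07089, so C = 315 × e^0.07089 = 315 × 1.07346 = 338.14 ppm.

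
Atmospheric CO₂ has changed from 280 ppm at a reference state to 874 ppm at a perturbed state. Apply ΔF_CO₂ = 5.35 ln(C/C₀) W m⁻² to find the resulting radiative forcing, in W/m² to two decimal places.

ΔF = 6.09 W/m²

CO₂ absorption bands are partially saturated, so forcing scales with the logarithm of the concentration ratio.
CO₂: 5.35 × ln(874/280) = 5.35 × ln(3.12143) = 5.35 × 1.13829 = 6.0899 W/m².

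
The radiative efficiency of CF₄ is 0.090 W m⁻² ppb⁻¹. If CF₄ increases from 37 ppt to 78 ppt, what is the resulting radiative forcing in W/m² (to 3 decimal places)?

CF₄: Δ = 78 − 37 = 41 ppt = 0.041 ppb; ΔF = 0.090 × 0.041 = 0.0037 W/m².

ΔF = 0.004 W/m²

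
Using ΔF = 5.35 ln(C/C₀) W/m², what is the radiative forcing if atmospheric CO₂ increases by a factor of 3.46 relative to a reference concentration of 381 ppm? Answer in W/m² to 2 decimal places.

ΔF = 5.35 × ln(3.46) = 5.35 × 1.24127 = 6.6408 W/m².

ΔF = 6.64 W/m²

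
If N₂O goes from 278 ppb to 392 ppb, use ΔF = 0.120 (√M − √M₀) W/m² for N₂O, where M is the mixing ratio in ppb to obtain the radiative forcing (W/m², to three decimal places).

N₂O: 0.120 × (√392 − √278) = 0.120 × (19.7990 − 16.6733) = 0.120 × 3.1257 = 0.3751 W/m².

ΔF = 0.375 W/m²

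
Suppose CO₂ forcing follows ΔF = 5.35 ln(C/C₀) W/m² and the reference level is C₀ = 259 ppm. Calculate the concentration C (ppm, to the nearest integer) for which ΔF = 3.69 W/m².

Set 5.35 ln(C/259) = 3.69, so ln(C/259) = 3.69/5.35 = 0.68972.
Then C/259 = e^0.68972 = 1.99316, giving C = 259 × 1.99316 = 516.23 ppm.

C ≈ 516 ppm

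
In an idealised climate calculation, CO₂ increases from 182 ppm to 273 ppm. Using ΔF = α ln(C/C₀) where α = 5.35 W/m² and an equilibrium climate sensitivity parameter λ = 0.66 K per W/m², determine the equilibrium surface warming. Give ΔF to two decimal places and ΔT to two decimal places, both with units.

ΔF = 2.17 W/m²; ΔT = 1.43 K

CO₂: 5.35 × ln(273/182) = 5.35 × ln(1.50000) = 5.35 × 0.40547 = 2.1693 W/m².
ΔT = λ ΔF = 0.66 × 2.17 = 1.4322 K.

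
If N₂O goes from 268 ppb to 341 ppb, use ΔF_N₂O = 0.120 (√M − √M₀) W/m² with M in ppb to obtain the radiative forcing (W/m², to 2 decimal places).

ΔF = 0.25 W/m²

N₂O: 0.120 × (√341 − √268) = 0.120 × (18.4662 − 16.3707) = 0.120 × 2.0955 = 0.2515 W/m².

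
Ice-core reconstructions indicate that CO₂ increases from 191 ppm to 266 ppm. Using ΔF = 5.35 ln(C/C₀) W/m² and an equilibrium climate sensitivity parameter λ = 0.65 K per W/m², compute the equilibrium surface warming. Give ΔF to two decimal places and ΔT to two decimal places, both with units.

CO₂: 5.35 × ln(266/191) = 5.35 × ln(1.39267) = 5.35 × 0.33122 = 1.7720 W/m².
ΔT = λ ΔF = 0.65 × 1.77 = 1.1505 K.

ΔF = 1.77 W/m²; ΔT = 1.15 K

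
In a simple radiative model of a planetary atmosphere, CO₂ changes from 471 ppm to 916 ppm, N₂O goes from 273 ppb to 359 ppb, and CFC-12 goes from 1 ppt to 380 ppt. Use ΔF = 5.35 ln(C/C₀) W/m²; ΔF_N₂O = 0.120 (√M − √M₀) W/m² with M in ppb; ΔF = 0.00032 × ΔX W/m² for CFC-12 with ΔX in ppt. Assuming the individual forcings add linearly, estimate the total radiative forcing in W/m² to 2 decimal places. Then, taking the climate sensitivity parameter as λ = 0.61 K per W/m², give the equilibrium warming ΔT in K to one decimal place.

ΔF = 3.97 W/m²; ΔT = 2.4 K

CO₂: 5.35 × ln(916/471) = 5.35 × ln(1.94480) = 5.35 × 0.66516 = 3.5586 W/m².
N₂O: 0.120 × (√359 − √273) = 0.120 × (18.9473 − 16.5227) = 0.120 × 2.4246 = 0.2910 W/m².
CFC-12: ΔF = 0.00032 × (380 − 1) = 0.00032 × 379 = 0.1213 W/m².
Total ΔF = 3.5586 + 0.2910 + 0.1213 = 3.9709 W/m².
ΔT = λ ΔF = 0.61 × 3.97 = 2.4217 K.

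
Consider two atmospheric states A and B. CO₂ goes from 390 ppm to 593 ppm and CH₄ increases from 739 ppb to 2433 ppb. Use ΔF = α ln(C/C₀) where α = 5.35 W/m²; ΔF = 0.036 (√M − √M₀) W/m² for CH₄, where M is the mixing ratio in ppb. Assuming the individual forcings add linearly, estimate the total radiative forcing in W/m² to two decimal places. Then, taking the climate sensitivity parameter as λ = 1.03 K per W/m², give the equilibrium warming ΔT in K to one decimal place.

ΔF = 3.04 W/m²; ΔT = 3.1 K

CO₂: 5.35 × ln(593/390) = 5.35 × ln(1.52051) = 5.35 × 0.41905 = 2.2419 W/m².
CH₄: 0.036 × (√2433 − √739) = 0.036 × (49.3254 − 27.1846) = 0.036 × 22.1408 = 0.7971 W/m².
Total ΔF = 2.2419 + 0.7971 = 3.0390 W/m².
ΔT = λ ΔF = 1.03 × 3.04 = 3.1312 K.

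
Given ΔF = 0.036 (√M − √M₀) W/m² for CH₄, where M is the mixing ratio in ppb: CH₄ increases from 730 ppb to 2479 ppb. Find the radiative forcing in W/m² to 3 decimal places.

CH₄: 0.036 × (√2479 − √730) = 0.036 × (49.7896 − 27.0185) = 0.036 × 22.7711 = 0.8198 W/m².

ΔF = 0.820 W/m²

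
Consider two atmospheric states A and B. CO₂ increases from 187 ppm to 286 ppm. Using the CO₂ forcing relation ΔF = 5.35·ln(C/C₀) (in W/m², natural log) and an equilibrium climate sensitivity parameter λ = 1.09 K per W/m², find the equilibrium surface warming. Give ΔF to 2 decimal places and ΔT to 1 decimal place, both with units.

ΔF = 2.27 W/m²; ΔT = 2.5 K

CO₂: 5.35 × ln(286/187) = 5.35 × ln(1.52941) = 5.35 × 0.42488 = 2.2731 W/m².
ΔT = λ ΔF = 1.09 × 2.27 = 2.4743 K.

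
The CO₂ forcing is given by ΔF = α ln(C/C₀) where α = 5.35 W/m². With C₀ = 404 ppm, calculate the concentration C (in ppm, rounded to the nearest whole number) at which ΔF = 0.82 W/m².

Set 5.35 ln(C/404) = 0.82, so ln(C/404) = 0.82/5.35 = 0.15327.
Then C/404 = e^0.15327 = 1.16564, giving C = 404 × 1.16564 = 470.92 ppm.

C ≈ 471 ppm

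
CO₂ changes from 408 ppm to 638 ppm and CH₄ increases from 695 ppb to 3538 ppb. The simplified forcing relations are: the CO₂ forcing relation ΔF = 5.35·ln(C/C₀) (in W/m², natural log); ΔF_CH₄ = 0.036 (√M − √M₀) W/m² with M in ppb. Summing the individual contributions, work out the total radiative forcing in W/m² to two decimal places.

ΔF = 3.58 W/m²

CO₂: 5.35 × ln(638/408) = 5.35 × ln(1.56373) = 5.35 × 0.44707 = 2.3918 W/m².
CH₄: 0.036 × (√3538 − √695) = 0.036 × (59.4811 − 26.3629) = 0.036 × 33.1182 = 1.1923 W/m².
Total ΔF = 2.3918 + 1.1923 = 3.5841 W/m².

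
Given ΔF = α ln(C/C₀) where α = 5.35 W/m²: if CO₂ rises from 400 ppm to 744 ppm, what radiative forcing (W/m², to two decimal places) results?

ΔF = 3.32 W/m²

CO₂ absorption bands are partially saturated, so forcing scales with the logarithm of the concentration ratio.
CO₂: 5.35 × ln(744/400) = 5.35 × ln(1.86000) = 5.35 × 0.62058 = 3.3201 W/m².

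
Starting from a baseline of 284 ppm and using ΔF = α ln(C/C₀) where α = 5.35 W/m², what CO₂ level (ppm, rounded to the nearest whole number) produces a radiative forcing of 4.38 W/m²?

Set 5.35 ln(C/284) = 4.38, so ln(C/284) = 4.38/5.35 = 0.81869.
Then C/284 = e^0.81869 = 2.26753, giving C = 284 × 2.26753 = 643.98 ppm.

C ≈ 644 ppm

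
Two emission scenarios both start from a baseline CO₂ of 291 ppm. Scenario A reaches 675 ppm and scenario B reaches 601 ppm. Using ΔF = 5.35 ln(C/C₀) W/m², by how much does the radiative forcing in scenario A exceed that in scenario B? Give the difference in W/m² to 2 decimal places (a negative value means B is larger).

ΔF_A = 5.35 ln(675/291) = 5.35 × 0.84139 = 4.5014 W/m².
ΔF_B = 5.35 ln(601/291) = 5.35 × 0.72527 = 3.8802 W/m².
Difference: 4.5014 − 3.8802 = 0.6212 W/m².

ΔF_A − ΔF_B = 0.62 W/m²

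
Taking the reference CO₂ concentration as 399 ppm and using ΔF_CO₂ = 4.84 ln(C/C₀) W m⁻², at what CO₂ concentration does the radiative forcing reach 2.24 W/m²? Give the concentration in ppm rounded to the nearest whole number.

C ≈ 634 ppm

Set 4.84 ln(C/399) = 2.24, so ln(C/399) = 2.24/4.84 = 0.46281.
Then C/399 = e^0.46281 = 1.58853, giving C = 399 × 1.58853 = 633.82 ppm.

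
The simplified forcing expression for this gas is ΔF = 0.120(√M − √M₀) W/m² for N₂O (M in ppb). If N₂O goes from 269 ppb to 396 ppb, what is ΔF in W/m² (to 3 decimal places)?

N₂O: 0.120 × (√396 − √269) = 0.120 × (19.8997 − 16.4012) = 0.120 × 3.4985 = 0.4198 W/m².

ΔF = 0.420 W/m²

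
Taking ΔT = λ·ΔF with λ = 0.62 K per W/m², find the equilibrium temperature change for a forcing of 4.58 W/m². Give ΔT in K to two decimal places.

ΔT = λ ΔF = 0.62 × 4.58 = 2.8396 K.

ΔT = 2.84 K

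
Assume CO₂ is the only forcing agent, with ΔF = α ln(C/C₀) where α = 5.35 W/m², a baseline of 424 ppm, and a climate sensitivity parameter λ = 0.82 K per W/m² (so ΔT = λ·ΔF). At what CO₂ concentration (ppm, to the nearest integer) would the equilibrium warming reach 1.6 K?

Required forcing: ΔF = ΔT/λ = 1.6/0.82 = 1.9512 W/m².
Then ln(C/424) = ΔF/5.35 = 1.9512/5.35 = 0.36471.
So C = 424 × e^0.36471 = 424 × 1.44010 = 610.60 ppm.

C ≈ 611 ppm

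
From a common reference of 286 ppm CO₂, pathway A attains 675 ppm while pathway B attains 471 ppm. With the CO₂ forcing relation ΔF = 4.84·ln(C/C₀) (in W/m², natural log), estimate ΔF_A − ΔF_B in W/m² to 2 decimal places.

ΔF_A − ΔF_B = 1.74 W/m²

ΔF_A = 4.84 ln(675/286) = 4.84 × 0.85872 = 4.1562 W/m².
ΔF_B = 4.84 ln(471/286) = 4.84 × 0.49887 = 2.4145 W/m².
Difference: 4.1562 − 2.4145 = 1.7417 W/m².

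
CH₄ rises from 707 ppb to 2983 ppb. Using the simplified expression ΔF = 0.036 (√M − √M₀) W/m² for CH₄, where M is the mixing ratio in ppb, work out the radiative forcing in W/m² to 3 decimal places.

CH₄: 0.036 × (√2983 − √707) = 0.036 × (54.6168 − 26.5895) = 0.036 × 28.0273 = 1.0090 W/m².

ΔF = 1.009 W/m²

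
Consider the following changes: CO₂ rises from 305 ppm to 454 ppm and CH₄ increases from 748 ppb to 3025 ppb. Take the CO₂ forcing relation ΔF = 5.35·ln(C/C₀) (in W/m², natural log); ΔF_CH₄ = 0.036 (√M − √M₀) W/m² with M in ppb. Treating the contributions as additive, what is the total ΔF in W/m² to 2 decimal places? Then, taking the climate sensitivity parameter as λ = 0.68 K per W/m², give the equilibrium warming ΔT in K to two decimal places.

ΔF = 3.12 W/m²; ΔT = 2.12 K

CO₂: 5.35 × ln(454/305) = 5.35 × ln(1.48852) = 5.35 × 0.39778 = 2.1281 W/m².
CH₄: 0.036 × (√3025 − √748) = 0.036 × (55.0000 − 27.3496) = 0.036 × 27.6504 = 0.9954 W/m².
Total ΔF = 2.1281 + 0.9954 = 3.1235 W/m².
ΔT = λ ΔF = 0.68 × 3.12 = 2.1216 K.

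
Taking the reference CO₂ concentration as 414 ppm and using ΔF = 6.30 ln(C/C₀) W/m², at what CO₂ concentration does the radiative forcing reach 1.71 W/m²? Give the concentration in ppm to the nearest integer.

Set 6.30 ln(C/414) = 1.71, so ln(C/414) = 1.71/6.30 = 0.27143.
Then C/414 = e^0.27143 = 1.31184, giving C = 414 × 1.31184 = 543.10 ppm.

C ≈ 543 ppm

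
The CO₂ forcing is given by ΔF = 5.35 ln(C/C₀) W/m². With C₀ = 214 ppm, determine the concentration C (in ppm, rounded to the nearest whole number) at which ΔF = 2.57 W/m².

C ≈ 346 ppm

Set 5.35 ln(C/214) = 2.57, so ln(C/214) = 2.57/5.35 = 0.48037.
Then C/214 = e^0.48037 = 1.61667, giving C = 214 × 1.61667 = 345.97 ppm.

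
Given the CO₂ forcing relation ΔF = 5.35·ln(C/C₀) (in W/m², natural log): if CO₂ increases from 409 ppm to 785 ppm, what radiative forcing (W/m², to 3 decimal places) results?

ΔF = 3.488 W/m²

CO₂ absorption bands are partially saturated, so forcing scales with the logarithm of the concentration ratio.
CO₂: 5.35 × ln(785/409) = 5.35 × ln(1.91932) = 5.35 × 0.65197 = 3.4880 W/m².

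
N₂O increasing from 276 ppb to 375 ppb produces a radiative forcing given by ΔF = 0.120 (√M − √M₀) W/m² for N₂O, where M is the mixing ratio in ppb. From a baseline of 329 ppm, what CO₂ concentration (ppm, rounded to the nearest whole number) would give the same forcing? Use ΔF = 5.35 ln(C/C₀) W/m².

N₂O forcing: 0.120 × (√375 − √276) = 0.120 × (19.3649 − 16.6132) = 0.120 × 2.7517 = 0.33020 W/m².
Set 5.35 ln(C/329) = 0.33020: ln(C/329) = 0.33020/5.35 = 0.06172, so C = 329 × e^0.06172 = 329 × 1.06366 = 349.94 ppm.

C ≈ 350 ppm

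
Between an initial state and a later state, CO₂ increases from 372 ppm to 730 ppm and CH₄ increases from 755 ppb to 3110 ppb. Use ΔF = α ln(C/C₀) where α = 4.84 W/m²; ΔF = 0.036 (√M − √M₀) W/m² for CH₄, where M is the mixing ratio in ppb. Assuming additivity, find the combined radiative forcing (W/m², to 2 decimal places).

ΔF = 4.28 W/m²

CO₂: 4.84 × ln(730/372) = 4.84 × ln(1.96237) = 4.84 × 0.67415 = 3.2629 W/m².
CH₄: 0.036 × (√3110 − √755) = 0.036 × (55.7674 − 27.4773) = 0.036 × 28.2901 = 1.0184 W/m².
Total ΔF = 3.2629 + 1.0184 = 4.2813 W/m².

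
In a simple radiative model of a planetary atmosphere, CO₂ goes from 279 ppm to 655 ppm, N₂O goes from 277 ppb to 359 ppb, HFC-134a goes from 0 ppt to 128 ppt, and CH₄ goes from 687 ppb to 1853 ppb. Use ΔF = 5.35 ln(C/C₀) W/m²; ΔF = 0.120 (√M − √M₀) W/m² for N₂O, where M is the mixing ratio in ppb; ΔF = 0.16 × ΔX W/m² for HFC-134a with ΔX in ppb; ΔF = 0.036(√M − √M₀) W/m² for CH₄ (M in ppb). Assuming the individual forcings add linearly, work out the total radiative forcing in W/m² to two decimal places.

CO₂: 5.35 × ln(655/279) = 5.35 × ln(2.34767) = 5.35 × 0.85342 = 4.5658 W/m².
N₂O: 0.120 × (√359 − √277) = 0.120 × (18.9473 − 16.6433) = 0.120 × 2.3040 = 0.2765 W/m².
HFC-134a: Δ = 128 − 0 = 128 ppt = 0.128 ppb; ΔF = 0.16 × 0.128 = 0.0205 W/m².
CH₄: 0.036 × (√1853 − √687) = 0.036 × (43.0465 − 26.2107) = 0.036 × 16.8358 = 0.6061 W/m².
Total ΔF = 4.5658 + 0.2765 + 0.0205 + 0.6061 = 5.4689 W/m².

ΔF = 5.47 W/m²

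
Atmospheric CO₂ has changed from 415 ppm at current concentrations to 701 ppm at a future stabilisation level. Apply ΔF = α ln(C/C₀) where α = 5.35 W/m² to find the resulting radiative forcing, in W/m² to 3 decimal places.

ΔF = 2.805 W/m²

CO₂ absorption bands are partially saturated, so forcing scales with the logarithm of the concentration ratio.
CO₂: 5.35 × ln(701/415) = 5.35 × ln(1.68916) = 5.35 × 0.52423 = 2.8046 W/m².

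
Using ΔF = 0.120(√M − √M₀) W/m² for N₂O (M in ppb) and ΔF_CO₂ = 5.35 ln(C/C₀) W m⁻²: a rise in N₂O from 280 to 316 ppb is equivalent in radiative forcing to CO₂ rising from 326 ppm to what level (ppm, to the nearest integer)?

N₂O forcing: 0.120 × (√316 − √280) = 0.120 × (17.7764 − 16.7332) = 0.120 × 1.0432 = 0.12518 W/m².
Set 5.35 ln(C/326) = 0.12518: ln(C/326) = 0.12518/5.35 = 0.02340, so C = 326 × e^0.02340 = 326 × 1.02368 = 333.72 ppm.

C ≈ 334 ppm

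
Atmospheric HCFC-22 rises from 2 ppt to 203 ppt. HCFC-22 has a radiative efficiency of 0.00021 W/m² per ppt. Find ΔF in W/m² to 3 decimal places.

HCFC-22: ΔF = 0.00021 × (203 − 2) = 0.00021 × 201 = 0.0422 W/m².

ΔF = 0.042 W/m²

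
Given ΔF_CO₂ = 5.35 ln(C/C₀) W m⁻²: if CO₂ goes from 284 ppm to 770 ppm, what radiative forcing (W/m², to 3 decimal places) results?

ΔF = 5.336 W/m²

CO₂: 5.35 × ln(770/284) = 5.35 × ln(2.71127) = 5.35 × 0.99742 = 5.3362 W/m².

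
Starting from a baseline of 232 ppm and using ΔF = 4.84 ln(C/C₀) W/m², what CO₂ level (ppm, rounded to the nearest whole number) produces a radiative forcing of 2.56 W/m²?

Set 4.84 ln(C/232) = 2.56, so ln(C/232) = 2.56/4.84 = 0.52893.
Then C/232 = e^0.52893 = 1.69712, giving C = 232 × 1.69712 = 393.73 ppm.

C ≈ 394 ppm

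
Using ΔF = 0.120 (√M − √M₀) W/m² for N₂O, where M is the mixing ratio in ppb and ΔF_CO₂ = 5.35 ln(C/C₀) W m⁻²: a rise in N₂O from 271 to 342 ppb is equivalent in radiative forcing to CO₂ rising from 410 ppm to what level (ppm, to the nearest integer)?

N₂O forcing: 0.120 × (√342 − √271) = 0.120 × (18.4932 − 16.4621) = 0.120 × 2.0311 = 0.24373 W/m².
Set 5.35 ln(C/410) = 0.24373: ln(C/410) = 0.24373/5.35 = 0.04556, so C = 410 × e^0.04556 = 410 × 1.04661 = 429.11 ppm.

C ≈ 429 ppm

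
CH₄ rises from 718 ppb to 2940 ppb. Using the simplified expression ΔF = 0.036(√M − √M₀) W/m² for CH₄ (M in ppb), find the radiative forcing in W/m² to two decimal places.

ΔF = 0.99 W/m²

CH₄: 0.036 × (√2940 − √718) = 0.036 × (54.2218 − 26.7955) = 0.036 × 27.4263 = 0.9873 W/m².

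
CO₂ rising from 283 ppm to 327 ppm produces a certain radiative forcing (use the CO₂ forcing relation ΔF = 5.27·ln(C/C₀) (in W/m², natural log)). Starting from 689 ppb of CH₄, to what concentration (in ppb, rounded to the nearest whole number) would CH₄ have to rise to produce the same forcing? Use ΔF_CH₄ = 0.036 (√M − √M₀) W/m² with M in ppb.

M ≈ 2247 ppb

CO₂ forcing: 5.27 × ln(327/283) = 5.27 × 0.144513 = 0.76158 W/m².
Set 0.036(√M − √689) = 0.76158: √M = 0.76158/0.036 + √689 = 21.1550 + 26.2488 = 47.4038.
M = (47.4038)² = 2247.12 ppb.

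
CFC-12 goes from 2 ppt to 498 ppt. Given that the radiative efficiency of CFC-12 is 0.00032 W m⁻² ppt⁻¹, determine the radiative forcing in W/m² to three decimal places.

ΔF = 0.159 W/m²

CFC-12: ΔF = 0.00032 × (498 − 2) = 0.00032 × 496 = 0.1587 W/m².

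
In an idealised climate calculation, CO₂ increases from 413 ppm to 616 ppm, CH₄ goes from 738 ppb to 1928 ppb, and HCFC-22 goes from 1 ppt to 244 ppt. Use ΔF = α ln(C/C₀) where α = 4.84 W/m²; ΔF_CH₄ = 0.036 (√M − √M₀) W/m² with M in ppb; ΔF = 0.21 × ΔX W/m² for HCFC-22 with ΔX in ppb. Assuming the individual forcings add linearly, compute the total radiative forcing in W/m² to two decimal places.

ΔF = 2.59 W/m²

CO₂: 4.84 × ln(616/413) = 4.84 × ln(1.49153) = 4.84 × 0.39980 = 1.9350 W/m².
CH₄: 0.036 × (√1928 − √738) = 0.036 × (43.9090 − 27.1662) = 0.036 × 16.7428 = 0.6027 W/m².
HCFC-22: Δ = 244 − 1 = 243 ppt = 0.243 ppb; ΔF = 0.21 × 0.243 = 0.0510 W/m².
Total ΔF = 1.9350 + 0.6027 + 0.0510 = 2.5887 W/m².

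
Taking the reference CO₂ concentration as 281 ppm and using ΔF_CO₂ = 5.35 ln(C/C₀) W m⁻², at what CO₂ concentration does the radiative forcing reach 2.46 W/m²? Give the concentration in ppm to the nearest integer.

Set 5.35 ln(C/281) = 2.46, so ln(C/281) = 2.46/5.35 = 0.45981.
Then C/281 = e^0.45981 = 1.58377, giving C = 281 × 1.58377 = 445.04 ppm.

C ≈ 445 ppm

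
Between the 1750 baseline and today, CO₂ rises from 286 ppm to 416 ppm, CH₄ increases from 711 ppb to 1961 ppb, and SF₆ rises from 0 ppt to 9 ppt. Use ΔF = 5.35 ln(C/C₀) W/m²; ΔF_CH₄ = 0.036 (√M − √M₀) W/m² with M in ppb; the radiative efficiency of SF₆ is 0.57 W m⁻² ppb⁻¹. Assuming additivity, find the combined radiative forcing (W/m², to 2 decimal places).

ΔF = 2.64 W/m²

CO₂: 5.35 × ln(416/286) = 5.35 × ln(1.45455) = 5.35 × 0.37470 = 2.0046 W/m².
CH₄: 0.036 × (√1961 − √711) = 0.036 × (44.2832 − 26.6646) = 0.036 × 17.6186 = 0.6343 W/m².
SF₆: Δ = 9 − 0 = 9 ppt = 0.009 ppb; ΔF = 0.57 × 0.009 = 0.0051 W/m².
Total ΔF = 2.0046 + 0.6343 + 0.0051 = 2.6440 W/m².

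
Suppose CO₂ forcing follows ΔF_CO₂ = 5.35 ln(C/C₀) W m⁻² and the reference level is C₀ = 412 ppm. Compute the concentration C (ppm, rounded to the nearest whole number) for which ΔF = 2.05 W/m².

C ≈ 604 ppm

Set 5.35 ln(C/412) = 2.05, so ln(C/412) = 2.05/5.35 = 0.38318.
Then C/412 = e^0.38318 = 1.46694, giving C = 412 × 1.46694 = 604.38 ppm.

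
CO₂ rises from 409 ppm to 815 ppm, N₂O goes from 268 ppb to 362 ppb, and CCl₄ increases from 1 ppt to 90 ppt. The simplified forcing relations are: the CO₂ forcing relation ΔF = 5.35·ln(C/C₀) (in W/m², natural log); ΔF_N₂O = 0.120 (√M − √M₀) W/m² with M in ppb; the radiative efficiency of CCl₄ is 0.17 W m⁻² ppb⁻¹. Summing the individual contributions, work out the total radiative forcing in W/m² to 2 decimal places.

ΔF = 4.02 W/m²

CO₂: 5.35 × ln(815/409) = 5.35 × ln(1.99267) = 5.35 × 0.68948 = 3.6887 W/m².
N₂O: 0.120 × (√362 − √268) = 0.120 × (19.0263 − 16.3707) = 0.120 × 2.6556 = 0.3187 W/m².
CCl₄: Δ = 90 − 1 = 89 ppt = 0.089 ppb; ΔF = 0.17 × 0.089 = 0.0151 W/m².
Total ΔF = 3.6887 + 0.3187 + 0.0151 = 4.0225 W/m².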